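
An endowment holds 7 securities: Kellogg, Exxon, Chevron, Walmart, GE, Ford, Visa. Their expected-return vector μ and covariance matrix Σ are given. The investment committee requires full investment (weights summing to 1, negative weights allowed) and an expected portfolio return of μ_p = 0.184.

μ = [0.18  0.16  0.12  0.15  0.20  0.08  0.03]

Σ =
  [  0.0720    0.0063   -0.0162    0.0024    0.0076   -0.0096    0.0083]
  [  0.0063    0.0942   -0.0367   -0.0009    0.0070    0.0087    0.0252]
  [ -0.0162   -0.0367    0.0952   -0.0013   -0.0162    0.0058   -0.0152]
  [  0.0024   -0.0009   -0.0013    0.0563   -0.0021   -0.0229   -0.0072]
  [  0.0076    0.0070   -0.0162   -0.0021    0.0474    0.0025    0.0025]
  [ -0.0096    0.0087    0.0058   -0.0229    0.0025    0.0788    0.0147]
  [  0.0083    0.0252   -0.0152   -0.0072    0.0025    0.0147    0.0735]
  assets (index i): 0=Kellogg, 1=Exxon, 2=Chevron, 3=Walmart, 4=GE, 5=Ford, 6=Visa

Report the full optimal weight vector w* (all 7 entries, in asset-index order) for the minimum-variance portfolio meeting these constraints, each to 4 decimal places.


0.1908  0.1835  0.1919  0.1756  0.3569  0.0504  -0.1491

x=Σ⁻¹μ = [2.6886  2.3998  3.3467  3.5238  4.6518  1.7430  -0.1878]
y=Σ⁻¹𝟙 = [15.4898  12.6700  23.2767  26.8371  24.4469  16.4686  10.8296]
a=μᵀx=2.862254  b=𝟙ᵀx=18.165899  c=𝟙ᵀy=130.018800  D=ac−b²=42.146989
λ₁=(c·0.184−b)/D = (130.018800·0.184−18.165899)/42.146989 = 0.136607
λ₂=(a−b·0.184)/D = (2.862254−18.165899·0.184)/42.146989 = -0.011395
w* = 0.136607·x + -0.011395·y:
  w_0 = 0.136607·2.6886 + -0.011395·15.4898 = 0.1908  (Kellogg)
  w_1 = 0.136607·2.3998 + -0.011395·12.6700 = 0.1835  (Exxon)
  w_2 = 0.136607·3.3467 + -0.011395·23.2767 = 0.1919  (Chevron)
  w_3 = 0.136607·3.5238 + -0.011395·26.8371 = 0.1756  (Walmart)
  w_4 = 0.136607·4.6518 + -0.011395·24.4469 = 0.3569  (GE)
  w_5 = 0.136607·1.7430 + -0.011395·16.4686 = 0.0504  (Ford)
  w_6 = 0.136607·-0.1878 + -0.011395·10.8296 = -0.1491  (Visa)
Σw_i=1.0000  μᵀw=0.1840
σ²=wᵀΣw=λ₁·μ_p+λ₂ = 0.136607·0.184 + -0.011395 = 0.013740 ≈ 0.0137


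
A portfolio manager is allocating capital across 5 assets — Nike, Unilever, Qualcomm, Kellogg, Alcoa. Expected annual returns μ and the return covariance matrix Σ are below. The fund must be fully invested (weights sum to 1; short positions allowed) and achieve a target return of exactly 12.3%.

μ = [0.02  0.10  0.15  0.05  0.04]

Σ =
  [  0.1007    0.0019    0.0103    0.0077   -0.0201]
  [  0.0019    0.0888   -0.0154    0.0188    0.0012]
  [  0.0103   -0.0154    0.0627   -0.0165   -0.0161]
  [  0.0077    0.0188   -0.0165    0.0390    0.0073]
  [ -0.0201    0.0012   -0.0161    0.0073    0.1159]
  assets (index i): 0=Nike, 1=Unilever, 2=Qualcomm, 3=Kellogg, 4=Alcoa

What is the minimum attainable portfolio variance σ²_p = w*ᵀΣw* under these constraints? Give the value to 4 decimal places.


0.0210

p=Σ⁻¹μ = [-0.2048  1.2877  3.4446  2.0381  0.6464]
q=Σ⁻¹𝟙 = [7.0159  9.5998  27.8659  29.2134  11.7764]
a=μᵀp=0.769118  b=𝟙ᵀp=7.211911  c=𝟙ᵀq=85.471406  D=ac−b²=13.725913
λ₁=(c·0.123−b)/D = (85.471406·0.123−7.211911)/13.725913 = 0.240499
λ₂=(a−b·0.123)/D = (0.769118−7.211911·0.123)/13.725913 = -0.008593
w* = 0.240499·p + -0.008593·q:
  w_0 = 0.240499·-0.2048 + -0.008593·7.0159 = -0.1096  (Nike)
  w_1 = 0.240499·1.2877 + -0.008593·9.5998 = 0.2272  (Unilever)
  w_2 = 0.240499·3.4446 + -0.008593·27.8659 = 0.5890  (Qualcomm)
  w_3 = 0.240499·2.0381 + -0.008593·29.2134 = 0.2391  (Kellogg)
  w_4 = 0.240499·0.6464 + -0.008593·11.7764 = 0.0543  (Alcoa)
Σw_i=1.0000  μᵀw=0.1230
σ²=wᵀΣw=λ₁·μ_p+λ₂ = 0.240499·0.123 + -0.008593 = 0.020988 ≈ 0.0210


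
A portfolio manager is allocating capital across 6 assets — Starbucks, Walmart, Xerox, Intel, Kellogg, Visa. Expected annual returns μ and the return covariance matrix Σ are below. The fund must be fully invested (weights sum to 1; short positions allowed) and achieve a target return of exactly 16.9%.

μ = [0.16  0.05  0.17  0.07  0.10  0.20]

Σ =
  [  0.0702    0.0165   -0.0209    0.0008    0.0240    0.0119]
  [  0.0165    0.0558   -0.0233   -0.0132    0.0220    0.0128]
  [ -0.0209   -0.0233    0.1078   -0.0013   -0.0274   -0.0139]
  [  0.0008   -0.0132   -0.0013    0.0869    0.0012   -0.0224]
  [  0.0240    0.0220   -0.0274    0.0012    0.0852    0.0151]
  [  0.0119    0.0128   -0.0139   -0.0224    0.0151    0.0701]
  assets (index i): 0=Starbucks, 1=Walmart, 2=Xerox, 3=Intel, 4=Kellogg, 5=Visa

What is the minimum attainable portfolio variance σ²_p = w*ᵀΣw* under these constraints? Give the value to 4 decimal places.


0.0179

p=Σ⁻¹μ = [2.1040  0.8457  2.7822  1.8063  0.6414  3.3322]
q=Σ⁻¹𝟙 = [9.7486  21.3692  19.9244  19.3684  6.5162  17.4447]
a=μᵀp=1.708913  b=𝟙ᵀp=11.511745  c=𝟙ᵀq=94.371620  D=ac−b²=28.752576
λ₁=(c·0.169−b)/D = (94.371620·0.169−11.511745)/28.752576 = 0.154319
λ₂=(a−b·0.169)/D = (1.708913−11.511745·0.169)/28.752576 = -0.008228
w* = 0.154319·p + -0.008228·q:
  w_0 = 0.154319·2.1040 + -0.008228·9.7486 = 0.2445  (Starbucks)
  w_1 = 0.154319·0.8457 + -0.008228·21.3692 = -0.0453  (Walmart)
  w_2 = 0.154319·2.7822 + -0.008228·19.9244 = 0.2654  (Xerox)
  w_3 = 0.154319·1.8063 + -0.008228·19.3684 = 0.1194  (Intel)
  w_4 = 0.154319·0.6414 + -0.008228·6.5162 = 0.0454  (Kellogg)
  w_5 = 0.154319·3.3322 + -0.008228·17.4447 = 0.3707  (Visa)
Σw_i=1.0000  μᵀw=0.1690
σ²=wᵀΣw=λ₁·μ_p+λ₂ = 0.154319·0.169 + -0.008228 = 0.017852 ≈ 0.0179


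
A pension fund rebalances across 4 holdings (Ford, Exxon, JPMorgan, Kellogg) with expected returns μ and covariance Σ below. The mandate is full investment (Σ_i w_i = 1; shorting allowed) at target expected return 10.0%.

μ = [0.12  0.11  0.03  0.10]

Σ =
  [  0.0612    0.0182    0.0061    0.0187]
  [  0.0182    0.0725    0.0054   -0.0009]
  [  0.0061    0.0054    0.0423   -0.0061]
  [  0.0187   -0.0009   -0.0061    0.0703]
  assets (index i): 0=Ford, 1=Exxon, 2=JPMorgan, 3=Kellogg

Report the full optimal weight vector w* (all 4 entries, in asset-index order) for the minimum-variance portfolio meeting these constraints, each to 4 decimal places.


0.2960  0.2927  0.1264  0.2849

u=Σ⁻¹μ = [1.1947  1.1906  0.5534  1.1679]
v=Σ⁻¹𝟙 = [6.3405  10.6344  23.4904  14.7126]
a=μᵀu=0.407725  b=𝟙ᵀu=4.106616  c=𝟙ᵀv=55.177903  D=ac−b²=5.633146
λ₁=(c·0.100−b)/D = (55.177903·0.100−4.106616)/5.633146 = 0.250513
λ₂=(a−b·0.100)/D = (0.407725−4.106616·0.100)/5.633146 = -0.000521
w* = 0.250513·u + -0.000521·v:
  w_0 = 0.250513·1.1947 + -0.000521·6.3405 = 0.2960  (Ford)
  w_1 = 0.250513·1.1906 + -0.000521·10.6344 = 0.2927  (Exxon)
  w_2 = 0.250513·0.5534 + -0.000521·23.4904 = 0.1264  (JPMorgan)
  w_3 = 0.250513·1.1679 + -0.000521·14.7126 = 0.2849  (Kellogg)
Σw_i=1.0000  μᵀw=0.1000
σ²=wᵀΣw=λ₁·μ_p+λ₂ = 0.250513·0.100 + -0.000521 = 0.024530 ≈ 0.0245


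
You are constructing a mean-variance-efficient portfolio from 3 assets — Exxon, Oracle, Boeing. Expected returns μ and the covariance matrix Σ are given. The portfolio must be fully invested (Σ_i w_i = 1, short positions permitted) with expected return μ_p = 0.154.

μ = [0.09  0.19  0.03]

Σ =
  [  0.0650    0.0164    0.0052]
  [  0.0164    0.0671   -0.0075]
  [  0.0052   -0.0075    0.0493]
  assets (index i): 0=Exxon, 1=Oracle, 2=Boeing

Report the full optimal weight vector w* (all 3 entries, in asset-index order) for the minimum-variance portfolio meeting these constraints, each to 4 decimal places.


p=Σ⁻¹μ = [0.6024  2.7928  0.9698]
q=Σ⁻¹𝟙 = [9.9088  14.8848  21.5032]
a=μᵀp=0.613936  b=𝟙ᵀp=4.365002  c=𝟙ᵀq=46.296854  D=ac−b²=9.370071
λ₁=(c·0.154−b)/D = (46.296854·0.154−4.365002)/9.370071 = 0.295058
λ₂=(a−b·0.154)/D = (0.613936−4.365002·0.154)/9.370071 = -0.006219
w* = 0.295058·p + -0.006219·q:
  w_0 = 0.295058·0.6024 + -0.006219·9.9088 = 0.1161  (Exxon)
  w_1 = 0.295058·2.7928 + -0.006219·14.8848 = 0.7315  (Oracle)
  w_2 = 0.295058·0.9698 + -0.006219·21.5032 = 0.1524  (Boeing)
Σw_i=1.0000  μᵀw=0.1540
σ²=wᵀΣw=λ₁·μ_p+λ₂ = 0.295058·0.154 + -0.006219 = 0.039220 ≈ 0.0392

0.1161  0.7315  0.1524


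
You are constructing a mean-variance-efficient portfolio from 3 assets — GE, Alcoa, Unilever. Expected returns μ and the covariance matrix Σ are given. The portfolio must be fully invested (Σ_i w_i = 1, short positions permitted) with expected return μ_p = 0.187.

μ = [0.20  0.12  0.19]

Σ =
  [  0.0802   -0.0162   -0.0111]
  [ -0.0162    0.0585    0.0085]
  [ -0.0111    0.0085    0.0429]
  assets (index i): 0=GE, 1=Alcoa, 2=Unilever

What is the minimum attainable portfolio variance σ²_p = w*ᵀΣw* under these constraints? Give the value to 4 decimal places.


0.0191

g=Σ⁻¹μ = [3.6473  2.3483  4.9073]
h=Σ⁻¹𝟙 = [19.7128  18.9711  24.6517]
a=μᵀg=1.943646  b=𝟙ᵀg=10.902907  c=𝟙ᵀh=63.335551  D=ac−b²=4.228523
λ₁=(c·0.187−b)/D = (63.335551·0.187−10.902907)/4.228523 = 0.222499
λ₂=(a−b·0.187)/D = (1.943646−10.902907·0.187)/4.228523 = -0.022513
w* = 0.222499·g + -0.022513·h:
  w_0 = 0.222499·3.6473 + -0.022513·19.7128 = 0.3677  (GE)
  w_1 = 0.222499·2.3483 + -0.022513·18.9711 = 0.0954  (Alcoa)
  w_2 = 0.222499·4.9073 + -0.022513·24.6517 = 0.5369  (Unilever)
Σw_i=1.0000  μᵀw=0.1870
σ²=wᵀΣw=λ₁·μ_p+λ₂ = 0.222499·0.187 + -0.022513 = 0.019094 ≈ 0.0191


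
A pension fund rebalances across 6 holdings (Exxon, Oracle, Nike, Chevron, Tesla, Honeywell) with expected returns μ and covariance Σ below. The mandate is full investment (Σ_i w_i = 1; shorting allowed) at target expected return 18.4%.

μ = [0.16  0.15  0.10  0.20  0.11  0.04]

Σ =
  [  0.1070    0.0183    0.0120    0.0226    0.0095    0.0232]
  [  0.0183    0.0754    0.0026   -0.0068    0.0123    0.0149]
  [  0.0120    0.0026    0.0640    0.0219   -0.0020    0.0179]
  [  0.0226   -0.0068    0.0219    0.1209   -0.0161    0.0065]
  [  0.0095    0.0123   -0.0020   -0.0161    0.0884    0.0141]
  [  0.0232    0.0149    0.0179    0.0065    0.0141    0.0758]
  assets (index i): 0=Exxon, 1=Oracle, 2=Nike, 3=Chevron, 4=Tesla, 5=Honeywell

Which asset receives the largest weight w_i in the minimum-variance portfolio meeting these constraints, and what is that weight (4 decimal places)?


Oracle (0.3760)

u=Σ⁻¹μ = [0.7497  1.8394  1.0193  1.6490  1.3421  -0.6951]
v=Σ⁻¹𝟙 = [2.7556  10.1676  11.0274  7.4343  10.3789  5.1783]
a=μᵀu=0.947426  b=𝟙ᵀu=5.904442  c=𝟙ᵀv=46.942073  D=ac−b²=9.611733
λ₁=(c·0.184−b)/D = (46.942073·0.184−5.904442)/9.611733 = 0.284330
λ₂=(a−b·0.184)/D = (0.947426−5.904442·0.184)/9.611733 = -0.014461
w* = 0.284330·u + -0.014461·v:
  w_0 = 0.284330·0.7497 + -0.014461·2.7556 = 0.1733  (Exxon)
  w_1 = 0.284330·1.8394 + -0.014461·10.1676 = 0.3760  (Oracle)
  w_2 = 0.284330·1.0193 + -0.014461·11.0274 = 0.1303  (Nike)
  w_3 = 0.284330·1.6490 + -0.014461·7.4343 = 0.3614  (Chevron)
  w_4 = 0.284330·1.3421 + -0.014461·10.3789 = 0.2315  (Tesla)
  w_5 = 0.284330·-0.6951 + -0.014461·5.1783 = -0.2725  (Honeywell)
Σw_i=1.0000  μᵀw=0.1840
σ²=wᵀΣw=λ₁·μ_p+λ₂ = 0.284330·0.184 + -0.014461 = 0.037856 ≈ 0.0379


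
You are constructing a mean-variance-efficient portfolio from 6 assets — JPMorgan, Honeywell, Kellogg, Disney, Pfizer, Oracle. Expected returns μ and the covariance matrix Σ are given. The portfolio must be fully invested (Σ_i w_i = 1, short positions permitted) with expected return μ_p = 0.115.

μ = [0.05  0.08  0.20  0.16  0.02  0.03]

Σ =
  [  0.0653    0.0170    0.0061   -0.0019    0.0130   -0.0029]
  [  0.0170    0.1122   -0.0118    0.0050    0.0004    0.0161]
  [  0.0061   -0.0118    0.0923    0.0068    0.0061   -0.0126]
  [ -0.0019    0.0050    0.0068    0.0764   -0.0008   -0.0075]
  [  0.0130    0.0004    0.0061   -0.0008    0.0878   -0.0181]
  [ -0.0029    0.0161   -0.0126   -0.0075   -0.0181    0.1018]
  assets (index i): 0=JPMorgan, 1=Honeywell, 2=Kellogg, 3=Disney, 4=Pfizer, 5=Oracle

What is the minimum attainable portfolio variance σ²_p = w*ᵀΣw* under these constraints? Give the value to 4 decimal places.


0.0170

g=Σ⁻¹μ = [0.4353  0.6966  2.1611  1.9311  0.1585  0.6349]
h=Σ⁻¹𝟙 = [11.4482  5.7151  10.9000  13.4983  11.8578  13.6974]
a=μᵀg=0.840899  b=𝟙ᵀg=6.017431  c=𝟙ᵀh=67.116880  D=ac−b²=20.229038
λ₁=(c·0.115−b)/D = (67.116880·0.115−6.017431)/20.229038 = 0.084088
λ₂=(a−b·0.115)/D = (0.840899−6.017431·0.115)/20.229038 = 0.007360
w* = 0.084088·g + 0.007360·h:
  w_0 = 0.084088·0.4353 + 0.007360·11.4482 = 0.1209  (JPMorgan)
  w_1 = 0.084088·0.6966 + 0.007360·5.7151 = 0.1006  (Honeywell)
  w_2 = 0.084088·2.1611 + 0.007360·10.9000 = 0.2619  (Kellogg)
  w_3 = 0.084088·1.9311 + 0.007360·13.4983 = 0.2617  (Disney)
  w_4 = 0.084088·0.1585 + 0.007360·11.8578 = 0.1006  (Pfizer)
  w_5 = 0.084088·0.6349 + 0.007360·13.6974 = 0.1542  (Oracle)
Σw_i=1.0000  μᵀw=0.1150
σ²=wᵀΣw=λ₁·μ_p+λ₂ = 0.084088·0.115 + 0.007360 = 0.017030 ≈ 0.0170


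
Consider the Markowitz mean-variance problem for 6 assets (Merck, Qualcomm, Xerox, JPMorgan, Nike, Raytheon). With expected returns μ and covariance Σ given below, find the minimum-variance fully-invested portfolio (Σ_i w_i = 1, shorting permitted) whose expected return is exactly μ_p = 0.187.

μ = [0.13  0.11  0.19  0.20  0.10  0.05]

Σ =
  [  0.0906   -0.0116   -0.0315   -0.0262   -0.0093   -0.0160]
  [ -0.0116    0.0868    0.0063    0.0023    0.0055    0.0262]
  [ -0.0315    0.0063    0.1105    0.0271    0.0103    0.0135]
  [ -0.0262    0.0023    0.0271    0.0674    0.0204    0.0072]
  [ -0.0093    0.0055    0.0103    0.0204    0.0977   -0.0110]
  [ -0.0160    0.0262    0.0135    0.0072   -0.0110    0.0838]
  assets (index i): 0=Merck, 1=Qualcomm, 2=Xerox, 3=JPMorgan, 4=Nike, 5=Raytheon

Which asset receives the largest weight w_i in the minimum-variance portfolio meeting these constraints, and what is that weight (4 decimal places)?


u=Σ⁻¹μ = [3.2566  1.3809  1.6725  3.3595  0.4098  0.2824]
v=Σ⁻¹𝟙 = [22.9178  9.4042  8.8799  15.8882  8.9567  11.7487]
a=μᵀu=1.620027  b=𝟙ᵀu=10.361703  c=𝟙ᵀv=77.795519  D=ac−b²=18.665966
λ₁=(c·0.187−b)/D = (77.795519·0.187−10.361703)/18.665966 = 0.224262
λ₂=(a−b·0.187)/D = (1.620027−10.361703·0.187)/18.665966 = -0.017016
w* = 0.224262·u + -0.017016·v:
  w_0 = 0.224262·3.2566 + -0.017016·22.9178 = 0.3404  (Merck)
  w_1 = 0.224262·1.3809 + -0.017016·9.4042 = 0.1497  (Qualcomm)
  w_2 = 0.224262·1.6725 + -0.017016·8.8799 = 0.2240  (Xerox)
  w_3 = 0.224262·3.3595 + -0.017016·15.8882 = 0.4831  (JPMorgan)
  w_4 = 0.224262·0.4098 + -0.017016·8.9567 = -0.0605  (Nike)
  w_5 = 0.224262·0.2824 + -0.017016·11.7487 = -0.1366  (Raytheon)
Σw_i=1.0000  μᵀw=0.1870
σ²=wᵀΣw=λ₁·μ_p+λ₂ = 0.224262·0.187 + -0.017016 = 0.024921 ≈ 0.0249

JPMorgan (0.4831)


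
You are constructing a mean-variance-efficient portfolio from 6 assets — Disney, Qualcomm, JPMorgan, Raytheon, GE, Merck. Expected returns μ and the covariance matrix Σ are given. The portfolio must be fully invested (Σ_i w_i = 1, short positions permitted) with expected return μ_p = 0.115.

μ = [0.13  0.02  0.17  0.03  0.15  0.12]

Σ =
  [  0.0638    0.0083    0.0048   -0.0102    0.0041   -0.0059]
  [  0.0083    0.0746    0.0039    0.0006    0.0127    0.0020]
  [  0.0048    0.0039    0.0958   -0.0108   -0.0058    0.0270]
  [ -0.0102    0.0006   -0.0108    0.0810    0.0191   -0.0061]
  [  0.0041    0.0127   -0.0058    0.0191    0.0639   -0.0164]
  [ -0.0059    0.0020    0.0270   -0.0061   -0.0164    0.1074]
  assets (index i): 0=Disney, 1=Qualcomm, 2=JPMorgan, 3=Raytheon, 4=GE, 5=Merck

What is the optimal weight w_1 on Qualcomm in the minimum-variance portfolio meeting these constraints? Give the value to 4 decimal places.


0.0757

u=Σ⁻¹μ = [1.9814  -0.5301  1.5321  0.2860  2.7079  1.2806]
v=Σ⁻¹𝟙 = [16.2153  8.6554  8.5570  13.3380  12.3832  10.5379]
a=μᵀu=1.075878  b=𝟙ᵀu=7.257960  c=𝟙ᵀv=69.686866  D=ac−b²=22.296593
λ₁=(c·0.115−b)/D = (69.686866·0.115−7.257960)/22.296593 = 0.033908
λ₂=(a−b·0.115)/D = (1.075878−7.257960·0.115)/22.296593 = 0.010818
w* = 0.033908·u + 0.010818·v:
  w_0 = 0.033908·1.9814 + 0.010818·16.2153 = 0.2426  (Disney)
  w_1 = 0.033908·-0.5301 + 0.010818·8.6554 = 0.0757  (Qualcomm)
  w_2 = 0.033908·1.5321 + 0.010818·8.5570 = 0.1445  (JPMorgan)
  w_3 = 0.033908·0.2860 + 0.010818·13.3380 = 0.1540  (Raytheon)
  w_4 = 0.033908·2.7079 + 0.010818·12.3832 = 0.2258  (GE)
  w_5 = 0.033908·1.2806 + 0.010818·10.5379 = 0.1574  (Merck)
Σw_i=1.0000  μᵀw=0.1150
σ²=wᵀΣw=λ₁·μ_p+λ₂ = 0.033908·0.115 + 0.010818 = 0.014718 ≈ 0.0147


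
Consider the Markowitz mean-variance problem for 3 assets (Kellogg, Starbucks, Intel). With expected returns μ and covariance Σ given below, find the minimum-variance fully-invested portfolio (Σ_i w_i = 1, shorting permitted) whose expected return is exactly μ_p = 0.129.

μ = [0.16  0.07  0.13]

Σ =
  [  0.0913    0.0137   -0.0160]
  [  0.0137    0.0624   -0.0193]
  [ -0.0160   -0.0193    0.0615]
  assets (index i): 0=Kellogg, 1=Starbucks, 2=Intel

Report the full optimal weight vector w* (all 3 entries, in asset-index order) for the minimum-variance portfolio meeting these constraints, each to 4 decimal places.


0.3415  0.1874  0.4711

p=Σ⁻¹μ = [2.0601  1.6491  3.1673]
q=Σ⁻¹𝟙 = [12.3284  21.4191  26.1893]
a=μᵀp=0.856799  b=𝟙ᵀp=6.876506  c=𝟙ᵀq=59.936935  D=ac−b²=4.067595
λ₁=(c·0.129−b)/D = (59.936935·0.129−6.876506)/4.067595 = 0.210286
λ₂=(a−b·0.129)/D = (0.856799−6.876506·0.129)/4.067595 = -0.007442
w* = 0.210286·p + -0.007442·q:
  w_0 = 0.210286·2.0601 + -0.007442·12.3284 = 0.3415  (Kellogg)
  w_1 = 0.210286·1.6491 + -0.007442·21.4191 = 0.1874  (Starbucks)
  w_2 = 0.210286·3.1673 + -0.007442·26.1893 = 0.4711  (Intel)
Σw_i=1.0000  μᵀw=0.1290
σ²=wᵀΣw=λ₁·μ_p+λ₂ = 0.210286·0.129 + -0.007442 = 0.019685 ≈ 0.0197


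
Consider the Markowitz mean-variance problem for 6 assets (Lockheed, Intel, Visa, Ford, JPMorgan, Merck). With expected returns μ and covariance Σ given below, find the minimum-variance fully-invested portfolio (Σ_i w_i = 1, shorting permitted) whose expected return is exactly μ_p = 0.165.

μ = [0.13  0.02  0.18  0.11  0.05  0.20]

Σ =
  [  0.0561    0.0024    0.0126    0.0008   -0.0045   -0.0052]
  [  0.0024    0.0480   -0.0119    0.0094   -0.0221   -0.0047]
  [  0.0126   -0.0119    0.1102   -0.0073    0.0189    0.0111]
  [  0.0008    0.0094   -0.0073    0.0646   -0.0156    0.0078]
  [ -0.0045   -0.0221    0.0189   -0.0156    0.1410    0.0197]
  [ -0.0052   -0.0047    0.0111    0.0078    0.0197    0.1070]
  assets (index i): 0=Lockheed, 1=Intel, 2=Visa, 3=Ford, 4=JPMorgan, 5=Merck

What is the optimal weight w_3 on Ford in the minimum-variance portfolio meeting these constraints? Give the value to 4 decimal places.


g=Σ⁻¹μ = [2.1457  0.6242  1.3427  1.6007  0.2815  1.6931]
h=Σ⁻¹𝟙 = [16.2571  25.0347  8.2469  14.3400  10.9947  7.3104]
a=μᵀg=1.061868  b=𝟙ᵀg=7.687780  c=𝟙ᵀh=82.183821  D=ac−b²=28.166376
λ₁=(c·0.165−b)/D = (82.183821·0.165−7.687780)/28.166376 = 0.208495
λ₂=(a−b·0.165)/D = (1.061868−7.687780·0.165)/28.166376 = -0.007336
w* = 0.208495·g + -0.007336·h:
  w_0 = 0.208495·2.1457 + -0.007336·16.2571 = 0.3281  (Lockheed)
  w_1 = 0.208495·0.6242 + -0.007336·25.0347 = -0.0535  (Intel)
  w_2 = 0.208495·1.3427 + -0.007336·8.2469 = 0.2194  (Visa)
  w_3 = 0.208495·1.6007 + -0.007336·14.3400 = 0.2285  (Ford)
  w_4 = 0.208495·0.2815 + -0.007336·10.9947 = -0.0220  (JPMorgan)
  w_5 = 0.208495·1.6931 + -0.007336·7.3104 = 0.2994  (Merck)
Σw_i=1.0000  μᵀw=0.1650
σ²=wᵀΣw=λ₁·μ_p+λ₂ = 0.208495·0.165 + -0.007336 = 0.027066 ≈ 0.0271

0.2285


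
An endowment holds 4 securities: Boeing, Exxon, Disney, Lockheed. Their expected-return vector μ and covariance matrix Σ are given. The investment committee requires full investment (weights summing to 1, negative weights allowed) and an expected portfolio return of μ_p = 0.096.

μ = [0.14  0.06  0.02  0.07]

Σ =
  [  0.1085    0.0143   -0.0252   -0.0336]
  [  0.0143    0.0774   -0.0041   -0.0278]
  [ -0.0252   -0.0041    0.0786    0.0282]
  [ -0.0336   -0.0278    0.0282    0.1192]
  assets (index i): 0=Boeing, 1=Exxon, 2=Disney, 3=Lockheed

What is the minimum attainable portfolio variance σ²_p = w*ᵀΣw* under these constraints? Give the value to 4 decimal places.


u=Σ⁻¹μ = [1.6240  0.9141  0.4058  1.1622]
v=Σ⁻¹𝟙 = [14.2769  15.6170  13.5000  12.8621]
a=μᵀu=0.371677  b=𝟙ᵀu=4.106125  c=𝟙ᵀv=56.255887  D=ac−b²=4.048757
λ₁=(c·0.096−b)/D = (56.255887·0.096−4.106125)/4.048757 = 0.319713
λ₂=(a−b·0.096)/D = (0.371677−4.106125·0.096)/4.048757 = -0.005560
w* = 0.319713·u + -0.005560·v:
  w_0 = 0.319713·1.6240 + -0.005560·14.2769 = 0.4398  (Boeing)
  w_1 = 0.319713·0.9141 + -0.005560·15.6170 = 0.2054  (Exxon)
  w_2 = 0.319713·0.4058 + -0.005560·13.5000 = 0.0547  (Disney)
  w_3 = 0.319713·1.1622 + -0.005560·12.8621 = 0.3001  (Lockheed)
Σw_i=1.0000  μᵀw=0.0960
σ²=wᵀΣw=λ₁·μ_p+λ₂ = 0.319713·0.096 + -0.005560 = 0.025132 ≈ 0.0251

0.0251


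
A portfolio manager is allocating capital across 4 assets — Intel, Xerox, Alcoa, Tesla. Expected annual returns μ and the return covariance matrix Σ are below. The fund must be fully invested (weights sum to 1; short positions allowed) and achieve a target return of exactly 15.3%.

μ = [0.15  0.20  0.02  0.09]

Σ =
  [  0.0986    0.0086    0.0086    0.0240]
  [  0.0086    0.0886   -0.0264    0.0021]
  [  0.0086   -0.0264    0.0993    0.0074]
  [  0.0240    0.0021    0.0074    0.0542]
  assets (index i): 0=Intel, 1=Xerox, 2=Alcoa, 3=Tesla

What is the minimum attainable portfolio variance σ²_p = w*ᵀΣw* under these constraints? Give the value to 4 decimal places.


p=Σ⁻¹μ = [1.0091  2.3305  0.6566  1.0337]
q=Σ⁻¹𝟙 = [4.3424  14.2251  12.4120  14.2816]
a=μᵀp=0.723642  b=𝟙ᵀp=5.029959  c=𝟙ᵀq=45.261070  D=ac−b²=7.452333
λ₁=(c·0.153−b)/D = (45.261070·0.153−5.029959)/7.452333 = 0.254281
λ₂=(a−b·0.153)/D = (0.723642−5.029959·0.153)/7.452333 = -0.006165
w* = 0.254281·p + -0.006165·q:
  w_0 = 0.254281·1.0091 + -0.006165·4.3424 = 0.2298  (Intel)
  w_1 = 0.254281·2.3305 + -0.006165·14.2251 = 0.5049  (Xerox)
  w_2 = 0.254281·0.6566 + -0.006165·12.4120 = 0.0904  (Alcoa)
  w_3 = 0.254281·1.0337 + -0.006165·14.2816 = 0.1748  (Tesla)
Σw_i=1.0000  μᵀw=0.1530
σ²=wᵀΣw=λ₁·μ_p+λ₂ = 0.254281·0.153 + -0.006165 = 0.032740 ≈ 0.0327

0.0327


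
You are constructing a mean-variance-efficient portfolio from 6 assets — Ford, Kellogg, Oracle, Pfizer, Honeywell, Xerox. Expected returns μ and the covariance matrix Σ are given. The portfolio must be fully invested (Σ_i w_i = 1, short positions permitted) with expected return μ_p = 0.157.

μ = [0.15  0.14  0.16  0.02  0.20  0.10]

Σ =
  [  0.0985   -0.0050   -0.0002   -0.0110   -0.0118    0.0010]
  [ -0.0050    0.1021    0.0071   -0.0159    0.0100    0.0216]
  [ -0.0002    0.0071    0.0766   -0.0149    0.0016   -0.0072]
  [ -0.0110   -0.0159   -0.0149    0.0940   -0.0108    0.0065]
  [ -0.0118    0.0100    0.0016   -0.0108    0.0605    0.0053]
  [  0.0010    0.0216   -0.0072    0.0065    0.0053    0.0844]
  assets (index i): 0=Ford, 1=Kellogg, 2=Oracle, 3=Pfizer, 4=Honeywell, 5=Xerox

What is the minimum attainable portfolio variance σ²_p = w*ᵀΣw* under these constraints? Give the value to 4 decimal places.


p=Σ⁻¹μ = [2.1643  1.0123  2.2606  1.3659  3.6783  0.7568]
q=Σ⁻¹𝟙 = [14.9720  8.5186  16.1845  18.1420  20.1324  8.2101]
a=μᵀp=1.666732  b=𝟙ᵀp=11.238243  c=𝟙ᵀq=86.159543  D=ac−b²=17.306737
λ₁=(c·0.157−b)/D = (86.159543·0.157−11.238243)/17.306737 = 0.132249
λ₂=(a−b·0.157)/D = (1.666732−11.238243·0.157)/17.306737 = -0.005644
w* = 0.132249·p + -0.005644·q:
  w_0 = 0.132249·2.1643 + -0.005644·14.9720 = 0.2017  (Ford)
  w_1 = 0.132249·1.0123 + -0.005644·8.5186 = 0.0858  (Kellogg)
  w_2 = 0.132249·2.2606 + -0.005644·16.1845 = 0.2076  (Oracle)
  w_3 = 0.132249·1.3659 + -0.005644·18.1420 = 0.0783  (Pfizer)
  w_4 = 0.132249·3.6783 + -0.005644·20.1324 = 0.3728  (Honeywell)
  w_5 = 0.132249·0.7568 + -0.005644·8.2101 = 0.0537  (Xerox)
Σw_i=1.0000  μᵀw=0.1570
σ²=wᵀΣw=λ₁·μ_p+λ₂ = 0.132249·0.157 + -0.005644 = 0.015120 ≈ 0.0151

0.0151


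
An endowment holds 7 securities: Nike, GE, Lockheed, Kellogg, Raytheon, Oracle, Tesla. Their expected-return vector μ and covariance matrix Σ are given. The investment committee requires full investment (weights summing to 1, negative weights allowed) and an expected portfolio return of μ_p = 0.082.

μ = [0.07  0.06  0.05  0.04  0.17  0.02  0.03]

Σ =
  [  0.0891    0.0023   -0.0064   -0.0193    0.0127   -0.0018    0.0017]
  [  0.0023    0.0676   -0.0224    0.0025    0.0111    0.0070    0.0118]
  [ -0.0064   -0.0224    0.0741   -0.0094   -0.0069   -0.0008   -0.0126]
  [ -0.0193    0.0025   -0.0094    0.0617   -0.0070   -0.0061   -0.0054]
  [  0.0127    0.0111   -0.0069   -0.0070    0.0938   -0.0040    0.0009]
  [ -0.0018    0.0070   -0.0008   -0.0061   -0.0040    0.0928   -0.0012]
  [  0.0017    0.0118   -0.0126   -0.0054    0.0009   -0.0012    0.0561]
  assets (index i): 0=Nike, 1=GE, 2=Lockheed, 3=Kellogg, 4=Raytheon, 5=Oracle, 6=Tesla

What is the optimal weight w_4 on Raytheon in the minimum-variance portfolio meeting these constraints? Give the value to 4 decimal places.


0.2767

g=Σ⁻¹μ = [0.9171  0.8242  1.4926  1.4403  1.8161  0.3671  0.7862]
h=Σ⁻¹𝟙 = [17.6227  15.2931  28.6272  30.0646  11.1424  12.9712  23.4968]
a=μᵀg=0.585553  b=𝟙ᵀg=7.643656  c=𝟙ᵀh=139.218075  D=ac−b²=23.094101
λ₁=(c·0.082−b)/D = (139.218075·0.082−7.643656)/23.094101 = 0.163342
λ₂=(a−b·0.082)/D = (0.585553−7.643656·0.082)/23.094101 = -0.001785
w* = 0.163342·g + -0.001785·h:
  w_0 = 0.163342·0.9171 + -0.001785·17.6227 = 0.1183  (Nike)
  w_1 = 0.163342·0.8242 + -0.001785·15.2931 = 0.1073  (GE)
  w_2 = 0.163342·1.4926 + -0.001785·28.6272 = 0.1927  (Lockheed)
  w_3 = 0.163342·1.4403 + -0.001785·30.0646 = 0.1816  (Kellogg)
  w_4 = 0.163342·1.8161 + -0.001785·11.1424 = 0.2767  (Raytheon)
  w_5 = 0.163342·0.3671 + -0.001785·12.9712 = 0.0368  (Oracle)
  w_6 = 0.163342·0.7862 + -0.001785·23.4968 = 0.0865  (Tesla)
Σw_i=1.0000  μᵀw=0.0820
σ²=wᵀΣw=λ₁·μ_p+λ₂ = 0.163342·0.082 + -0.001785 = 0.011609 ≈ 0.0116


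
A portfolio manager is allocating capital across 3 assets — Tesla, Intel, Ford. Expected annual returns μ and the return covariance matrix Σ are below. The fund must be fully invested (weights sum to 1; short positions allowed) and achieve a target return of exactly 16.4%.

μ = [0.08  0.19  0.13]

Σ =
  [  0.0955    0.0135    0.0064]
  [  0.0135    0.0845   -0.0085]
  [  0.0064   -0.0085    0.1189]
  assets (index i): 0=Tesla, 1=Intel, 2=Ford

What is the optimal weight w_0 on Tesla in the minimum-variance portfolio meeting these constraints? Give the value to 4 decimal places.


u=Σ⁻¹μ = [0.4292  2.3042  1.2350]
v=Σ⁻¹𝟙 = [8.2719  11.3960  8.7799]
a=μᵀu=0.632677  b=𝟙ᵀu=3.968364  c=𝟙ᵀv=28.447691  D=ac−b²=2.250295
λ₁=(c·0.164−b)/D = (28.447691·0.164−3.968364)/2.250295 = 0.309763
λ₂=(a−b·0.164)/D = (0.632677−3.968364·0.164)/2.250295 = -0.008059
w* = 0.309763·u + -0.008059·v:
  w_0 = 0.309763·0.4292 + -0.008059·8.2719 = 0.0663  (Tesla)
  w_1 = 0.309763·2.3042 + -0.008059·11.3960 = 0.6219  (Intel)
  w_2 = 0.309763·1.2350 + -0.008059·8.7799 = 0.3118  (Ford)
Σw_i=1.0000  μᵀw=0.1640
σ²=wᵀΣw=λ₁·μ_p+λ₂ = 0.309763·0.164 + -0.008059 = 0.042742 ≈ 0.0427

0.0663


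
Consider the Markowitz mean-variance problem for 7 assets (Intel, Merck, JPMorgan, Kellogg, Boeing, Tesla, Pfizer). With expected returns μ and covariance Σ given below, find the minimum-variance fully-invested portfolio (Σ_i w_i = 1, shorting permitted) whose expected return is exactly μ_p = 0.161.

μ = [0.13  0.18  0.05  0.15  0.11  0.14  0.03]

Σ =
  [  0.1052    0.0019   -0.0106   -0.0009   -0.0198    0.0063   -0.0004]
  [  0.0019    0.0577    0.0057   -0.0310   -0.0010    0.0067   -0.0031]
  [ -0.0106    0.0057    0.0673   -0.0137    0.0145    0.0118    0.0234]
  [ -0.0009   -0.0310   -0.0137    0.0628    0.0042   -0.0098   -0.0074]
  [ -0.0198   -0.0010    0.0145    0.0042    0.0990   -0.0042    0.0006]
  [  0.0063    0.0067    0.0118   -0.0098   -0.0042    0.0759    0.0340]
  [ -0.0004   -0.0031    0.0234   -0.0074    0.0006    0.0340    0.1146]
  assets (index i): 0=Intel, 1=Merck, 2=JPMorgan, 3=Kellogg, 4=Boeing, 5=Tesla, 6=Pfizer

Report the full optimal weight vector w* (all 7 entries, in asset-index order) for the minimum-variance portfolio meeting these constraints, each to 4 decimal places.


0.0696  0.4002  0.0065  0.3657  0.0598  0.1382  -0.0401

x=Σ⁻¹μ = [1.3878  5.8662  1.0602  5.7504  1.1265  1.8386  0.0288]
y=Σ⁻¹𝟙 = [11.9976  35.5552  15.8302  38.6629  9.2586  9.3149  6.1818]
a=μᵀx=2.534092  b=𝟙ᵀx=17.058541  c=𝟙ᵀy=126.801130  D=ac−b²=30.331909
λ₁=(c·0.161−b)/D = (126.801130·0.161−17.058541)/30.331909 = 0.110657
λ₂=(a−b·0.161)/D = (2.534092−17.058541·0.161)/30.331909 = -0.007000
w* = 0.110657·x + -0.007000·y:
  w_0 = 0.110657·1.3878 + -0.007000·11.9976 = 0.0696  (Intel)
  w_1 = 0.110657·5.8662 + -0.007000·35.5552 = 0.4002  (Merck)
  w_2 = 0.110657·1.0602 + -0.007000·15.8302 = 0.0065  (JPMorgan)
  w_3 = 0.110657·5.7504 + -0.007000·38.6629 = 0.3657  (Kellogg)
  w_4 = 0.110657·1.1265 + -0.007000·9.2586 = 0.0598  (Boeing)
  w_5 = 0.110657·1.8386 + -0.007000·9.3149 = 0.1382  (Tesla)
  w_6 = 0.110657·0.0288 + -0.007000·6.1818 = -0.0401  (Pfizer)
Σw_i=1.0000  μᵀw=0.1610
σ²=wᵀΣw=λ₁·μ_p+λ₂ = 0.110657·0.161 + -0.007000 = 0.010815 ≈ 0.0108


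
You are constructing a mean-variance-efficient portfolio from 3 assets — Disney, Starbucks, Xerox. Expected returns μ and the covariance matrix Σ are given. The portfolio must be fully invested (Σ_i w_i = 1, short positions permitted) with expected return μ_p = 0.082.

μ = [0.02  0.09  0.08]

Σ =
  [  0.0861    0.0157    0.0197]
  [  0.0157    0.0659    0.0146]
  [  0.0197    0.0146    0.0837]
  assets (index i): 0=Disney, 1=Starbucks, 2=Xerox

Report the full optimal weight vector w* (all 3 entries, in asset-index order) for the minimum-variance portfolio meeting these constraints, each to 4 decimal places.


u=Σ⁻¹μ = [-0.1713  1.2335  0.7810]
v=Σ⁻¹𝟙 = [7.6474  11.5508  8.1327]
a=μᵀu=0.170065  b=𝟙ᵀu=1.843135  c=𝟙ᵀv=27.330866  D=ac−b²=1.250880
λ₁=(c·0.082−b)/D = (27.330866·0.082−1.843135)/1.250880 = 0.318173
λ₂=(a−b·0.082)/D = (0.170065−1.843135·0.082)/1.250880 = 0.015132
w* = 0.318173·u + 0.015132·v:
  w_0 = 0.318173·-0.1713 + 0.015132·7.6474 = 0.0612  (Disney)
  w_1 = 0.318173·1.2335 + 0.015132·11.5508 = 0.5673  (Starbucks)
  w_2 = 0.318173·0.7810 + 0.015132·8.1327 = 0.3715  (Xerox)
Σw_i=1.0000  μᵀw=0.0820
σ²=wᵀΣw=λ₁·μ_p+λ₂ = 0.318173·0.082 + 0.015132 = 0.041222 ≈ 0.0412

0.0612  0.5673  0.3715


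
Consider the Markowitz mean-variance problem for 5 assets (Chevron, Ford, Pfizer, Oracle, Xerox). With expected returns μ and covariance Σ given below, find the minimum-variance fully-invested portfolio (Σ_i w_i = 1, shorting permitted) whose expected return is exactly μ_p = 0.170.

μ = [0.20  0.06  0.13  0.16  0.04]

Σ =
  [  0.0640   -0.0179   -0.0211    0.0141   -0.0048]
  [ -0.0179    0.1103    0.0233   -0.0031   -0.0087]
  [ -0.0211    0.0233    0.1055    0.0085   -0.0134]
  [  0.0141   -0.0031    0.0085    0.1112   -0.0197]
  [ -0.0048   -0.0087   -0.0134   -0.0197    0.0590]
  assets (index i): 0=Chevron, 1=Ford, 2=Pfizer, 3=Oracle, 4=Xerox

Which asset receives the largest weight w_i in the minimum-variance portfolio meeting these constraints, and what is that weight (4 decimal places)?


p=Σ⁻¹μ = [3.9308  0.9555  1.9641  1.1667  1.9743]
q=Σ⁻¹𝟙 = [23.5481  12.3410  14.1116  10.1021  27.2628]
a=μᵀp=1.364475  b=𝟙ᵀp=9.991447  c=𝟙ᵀq=87.365675  D=ac−b²=19.379256
λ₁=(c·0.170−b)/D = (87.365675·0.170−9.991447)/19.379256 = 0.250821
λ₂=(a−b·0.170)/D = (1.364475−9.991447·0.170)/19.379256 = -0.017239
w* = 0.250821·p + -0.017239·q:
  w_0 = 0.250821·3.9308 + -0.017239·23.5481 = 0.5800  (Chevron)
  w_1 = 0.250821·0.9555 + -0.017239·12.3410 = 0.0269  (Ford)
  w_2 = 0.250821·1.9641 + -0.017239·14.1116 = 0.2494  (Pfizer)
  w_3 = 0.250821·1.1667 + -0.017239·10.1021 = 0.1185  (Oracle)
  w_4 = 0.250821·1.9743 + -0.017239·27.2628 = 0.0252  (Xerox)
Σw_i=1.0000  μᵀw=0.1700
σ²=wᵀΣw=λ₁·μ_p+λ₂ = 0.250821·0.170 + -0.017239 = 0.025401 ≈ 0.0254

Chevron (0.5800)


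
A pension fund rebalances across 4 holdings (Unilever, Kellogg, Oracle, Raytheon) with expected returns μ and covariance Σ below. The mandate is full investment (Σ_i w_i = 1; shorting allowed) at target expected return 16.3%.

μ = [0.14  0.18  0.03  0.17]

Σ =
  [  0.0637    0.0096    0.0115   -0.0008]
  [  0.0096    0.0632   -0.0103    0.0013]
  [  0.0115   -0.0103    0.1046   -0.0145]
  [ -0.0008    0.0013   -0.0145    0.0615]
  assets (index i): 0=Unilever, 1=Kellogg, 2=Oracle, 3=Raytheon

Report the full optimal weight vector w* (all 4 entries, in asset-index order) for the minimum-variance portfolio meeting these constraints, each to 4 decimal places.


u=Σ⁻¹μ = [1.6960  2.6553  0.7653  2.9106]
v=Σ⁻¹𝟙 = [11.3059  15.7522  12.5053  19.0227]
a=μᵀu=1.233162  b=𝟙ᵀu=8.027236  c=𝟙ᵀv=58.586106  D=ac−b²=7.809661
λ₁=(c·0.163−b)/D = (58.586106·0.163−8.027236)/7.809661 = 0.194925
λ₂=(a−b·0.163)/D = (1.233162−8.027236·0.163)/7.809661 = -0.009639
w* = 0.194925·u + -0.009639·v:
  w_0 = 0.194925·1.6960 + -0.009639·11.3059 = 0.2216  (Unilever)
  w_1 = 0.194925·2.6553 + -0.009639·15.7522 = 0.3658  (Kellogg)
  w_2 = 0.194925·0.7653 + -0.009639·12.5053 = 0.0286  (Oracle)
  w_3 = 0.194925·2.9106 + -0.009639·19.0227 = 0.3840  (Raytheon)
Σw_i=1.0000  μᵀw=0.1630
σ²=wᵀΣw=λ₁·μ_p+λ₂ = 0.194925·0.163 + -0.009639 = 0.022134 ≈ 0.0221

0.2216  0.3658  0.0286  0.3840


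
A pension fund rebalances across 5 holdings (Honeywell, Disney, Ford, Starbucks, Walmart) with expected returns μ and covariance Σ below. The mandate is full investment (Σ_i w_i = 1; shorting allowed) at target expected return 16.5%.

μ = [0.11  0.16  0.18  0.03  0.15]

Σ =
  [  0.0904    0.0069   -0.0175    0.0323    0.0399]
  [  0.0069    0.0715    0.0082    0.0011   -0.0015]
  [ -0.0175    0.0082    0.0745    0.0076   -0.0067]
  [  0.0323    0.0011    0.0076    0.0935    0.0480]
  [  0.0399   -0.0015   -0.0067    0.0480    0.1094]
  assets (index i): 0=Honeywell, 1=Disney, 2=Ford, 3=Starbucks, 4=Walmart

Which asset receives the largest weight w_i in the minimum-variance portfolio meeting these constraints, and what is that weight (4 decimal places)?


Ford (0.3914)

x=Σ⁻¹μ = [1.3418  1.8400  2.7984  -1.2202  1.6137]
y=Σ⁻¹𝟙 = [9.4606  11.4667  14.5039  3.4271  5.2321]
a=μᵀx=1.151158  b=𝟙ᵀx=6.373680  c=𝟙ᵀy=44.090503  D=ac−b²=10.131319
λ₁=(c·0.165−b)/D = (44.090503·0.165−6.373680)/10.131319 = 0.088957
λ₂=(a−b·0.165)/D = (1.151158−6.373680·0.165)/10.131319 = 0.009821
w* = 0.088957·x + 0.009821·y:
  w_0 = 0.088957·1.3418 + 0.009821·9.4606 = 0.2123  (Honeywell)
  w_1 = 0.088957·1.8400 + 0.009821·11.4667 = 0.2763  (Disney)
  w_2 = 0.088957·2.7984 + 0.009821·14.5039 = 0.3914  (Ford)
  w_3 = 0.088957·-1.2202 + 0.009821·3.4271 = -0.0749  (Starbucks)
  w_4 = 0.088957·1.6137 + 0.009821·5.2321 = 0.1949  (Walmart)
Σw_i=1.0000  μᵀw=0.1650
σ²=wᵀΣw=λ₁·μ_p+λ₂ = 0.088957·0.165 + 0.009821 = 0.024499 ≈ 0.0245


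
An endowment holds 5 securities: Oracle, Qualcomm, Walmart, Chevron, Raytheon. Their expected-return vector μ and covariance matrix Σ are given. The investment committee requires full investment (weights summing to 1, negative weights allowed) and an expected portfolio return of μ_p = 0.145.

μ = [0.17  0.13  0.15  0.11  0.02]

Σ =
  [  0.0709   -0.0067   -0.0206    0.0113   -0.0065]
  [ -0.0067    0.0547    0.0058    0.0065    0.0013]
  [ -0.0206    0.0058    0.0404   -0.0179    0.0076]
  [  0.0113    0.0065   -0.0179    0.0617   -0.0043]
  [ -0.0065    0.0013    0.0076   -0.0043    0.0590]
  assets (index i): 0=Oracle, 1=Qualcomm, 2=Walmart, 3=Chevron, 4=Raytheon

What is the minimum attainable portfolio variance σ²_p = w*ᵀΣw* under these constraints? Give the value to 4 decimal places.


x=Σ⁻¹μ = [4.0967  1.8248  6.7692  2.8099  0.0829]
y=Σ⁻¹𝟙 = [25.6669  13.6187  43.4825  23.7746  15.6084]
a=μᵀx=2.259796  b=𝟙ᵀx=15.583563  c=𝟙ᵀy=122.151157  D=ac−b²=33.189262
λ₁=(c·0.145−b)/D = (122.151157·0.145−15.583563)/33.189262 = 0.064128
λ₂=(a−b·0.145)/D = (2.259796−15.583563·0.145)/33.189262 = 0.000005
w* = 0.064128·x + 0.000005·y:
  w_0 = 0.064128·4.0967 + 0.000005·25.6669 = 0.2629  (Oracle)
  w_1 = 0.064128·1.8248 + 0.000005·13.6187 = 0.1171  (Qualcomm)
  w_2 = 0.064128·6.7692 + 0.000005·43.4825 = 0.4343  (Walmart)
  w_3 = 0.064128·2.8099 + 0.000005·23.7746 = 0.1803  (Chevron)
  w_4 = 0.064128·0.0829 + 0.000005·15.6084 = 0.0054  (Raytheon)
Σw_i=1.0000  μᵀw=0.1450
σ²=wᵀΣw=λ₁·μ_p+λ₂ = 0.064128·0.145 + 0.000005 = 0.009304 ≈ 0.0093

0.0093


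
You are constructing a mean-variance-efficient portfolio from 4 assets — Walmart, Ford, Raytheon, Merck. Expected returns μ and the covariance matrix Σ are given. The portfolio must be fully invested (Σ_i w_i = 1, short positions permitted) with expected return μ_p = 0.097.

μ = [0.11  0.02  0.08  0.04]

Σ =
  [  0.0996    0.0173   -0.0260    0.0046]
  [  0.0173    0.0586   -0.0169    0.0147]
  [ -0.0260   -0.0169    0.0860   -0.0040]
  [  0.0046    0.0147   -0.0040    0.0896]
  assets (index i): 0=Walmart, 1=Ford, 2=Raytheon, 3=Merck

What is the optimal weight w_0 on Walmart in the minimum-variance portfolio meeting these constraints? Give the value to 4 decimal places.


u=Σ⁻¹μ = [1.4169  0.2333  1.4230  0.3989]
v=Σ⁻¹𝟙 = [11.6301  16.9074  18.8680  8.6321]
a=μᵀu=0.290328  b=𝟙ᵀu=3.472187  c=𝟙ᵀv=56.037652  D=ac−b²=4.213194
λ₁=(c·0.097−b)/D = (56.037652·0.097−3.472187)/4.213194 = 0.466028
λ₂=(a−b·0.097)/D = (0.290328−3.472187·0.097)/4.213194 = -0.011031
w* = 0.466028·u + -0.011031·v:
  w_0 = 0.466028·1.4169 + -0.011031·11.6301 = 0.5320  (Walmart)
  w_1 = 0.466028·0.2333 + -0.011031·16.9074 = -0.0778  (Ford)
  w_2 = 0.466028·1.4230 + -0.011031·18.8680 = 0.4550  (Raytheon)
  w_3 = 0.466028·0.3989 + -0.011031·8.6321 = 0.0907  (Merck)
Σw_i=1.0000  μᵀw=0.0970
σ²=wᵀΣw=λ₁·μ_p+λ₂ = 0.466028·0.097 + -0.011031 = 0.034174 ≈ 0.0342

0.5320


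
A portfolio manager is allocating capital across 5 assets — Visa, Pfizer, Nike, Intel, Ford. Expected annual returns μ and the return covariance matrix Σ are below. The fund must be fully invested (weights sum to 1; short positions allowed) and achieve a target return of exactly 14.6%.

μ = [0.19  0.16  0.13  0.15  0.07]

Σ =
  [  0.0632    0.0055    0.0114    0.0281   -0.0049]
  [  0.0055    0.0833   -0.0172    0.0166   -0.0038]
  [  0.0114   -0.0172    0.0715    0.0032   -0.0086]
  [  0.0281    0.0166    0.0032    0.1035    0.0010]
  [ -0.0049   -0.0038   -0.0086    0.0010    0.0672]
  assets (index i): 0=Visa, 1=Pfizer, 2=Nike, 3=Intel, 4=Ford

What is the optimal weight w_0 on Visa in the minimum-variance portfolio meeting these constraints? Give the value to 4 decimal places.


0.2924

p=Σ⁻¹μ = [2.3900  2.2067  2.1453  0.3646  1.6098]
q=Σ⁻¹𝟙 = [11.1864  15.1409  17.9510  3.4597  18.7986]
a=μᵀp=1.253442  b=𝟙ᵀp=8.716443  c=𝟙ᵀq=66.536589  D=ac−b²=7.423400
λ₁=(c·0.146−b)/D = (66.536589·0.146−8.716443)/7.423400 = 0.134426
λ₂=(a−b·0.146)/D = (1.253442−8.716443·0.146)/7.423400 = -0.002581
w* = 0.134426·p + -0.002581·q:
  w_0 = 0.134426·2.3900 + -0.002581·11.1864 = 0.2924  (Visa)
  w_1 = 0.134426·2.2067 + -0.002581·15.1409 = 0.2576  (Pfizer)
  w_2 = 0.134426·2.1453 + -0.002581·17.9510 = 0.2421  (Nike)
  w_3 = 0.134426·0.3646 + -0.002581·3.4597 = 0.0401  (Intel)
  w_4 = 0.134426·1.6098 + -0.002581·18.7986 = 0.1679  (Ford)
Σw_i=1.0000  μᵀw=0.1460
σ²=wᵀΣw=λ₁·μ_p+λ₂ = 0.134426·0.146 + -0.002581 = 0.017045 ≈ 0.0170
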